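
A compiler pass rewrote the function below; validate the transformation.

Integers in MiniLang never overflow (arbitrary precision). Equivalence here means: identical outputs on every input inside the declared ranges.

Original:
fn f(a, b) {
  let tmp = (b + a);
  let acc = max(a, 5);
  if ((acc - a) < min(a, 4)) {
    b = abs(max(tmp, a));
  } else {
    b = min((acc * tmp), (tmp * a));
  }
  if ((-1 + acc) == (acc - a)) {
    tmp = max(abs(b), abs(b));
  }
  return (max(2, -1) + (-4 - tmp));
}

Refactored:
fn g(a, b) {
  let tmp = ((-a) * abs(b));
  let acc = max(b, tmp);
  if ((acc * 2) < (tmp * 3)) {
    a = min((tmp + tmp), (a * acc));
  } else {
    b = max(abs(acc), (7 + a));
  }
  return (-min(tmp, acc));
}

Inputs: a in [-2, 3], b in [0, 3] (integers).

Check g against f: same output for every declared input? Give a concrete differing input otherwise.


There is a counterexample at a=-2, b=1: -1 on one side, -2 on the other.
f: tmp=-1, then acc=5, then ((acc - a) < min(a, 4)) is false, then b=-5, then ((-1 + acc) == (acc - a)) is false, then returns -1
g: tmp=2, then acc=2, then ((acc * 2) < (tmp * 3)) is true, then a=-4, then returns -2
verdict: not equivalent; witness: a=-2, b=1


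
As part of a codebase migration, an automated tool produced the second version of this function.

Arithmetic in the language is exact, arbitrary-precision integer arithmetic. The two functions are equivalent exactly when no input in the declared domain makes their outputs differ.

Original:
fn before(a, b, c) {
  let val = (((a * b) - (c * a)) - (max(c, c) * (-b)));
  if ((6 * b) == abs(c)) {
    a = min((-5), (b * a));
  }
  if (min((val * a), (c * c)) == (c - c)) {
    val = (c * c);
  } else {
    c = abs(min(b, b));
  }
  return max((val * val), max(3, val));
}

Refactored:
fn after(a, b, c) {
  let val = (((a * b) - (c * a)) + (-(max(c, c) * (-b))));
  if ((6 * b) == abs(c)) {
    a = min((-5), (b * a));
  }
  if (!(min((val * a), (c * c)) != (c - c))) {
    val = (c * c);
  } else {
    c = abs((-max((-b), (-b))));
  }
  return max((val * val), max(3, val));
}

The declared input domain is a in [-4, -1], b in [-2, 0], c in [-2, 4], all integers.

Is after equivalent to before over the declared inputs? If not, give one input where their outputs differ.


Reading the diff, among the changes: boolean connective usage differs; comparison usage differs; min/max/abs usage differs; arithmetic usage differs.
One worked example (a=-4, b=-1, c=1) — before: val becomes 7; next ((6 * b) == abs(c)) evaluates to false; next (min((val * a), (c * c)) == (c - c)) evaluates to false; next c becomes 1; next final value 49; after: val becomes 7; next ((6 * b) == abs(c)) evaluates to false; next (!(min((val * a), (c * c)) != (c - c))) evaluates to false; next c becomes 1; next final value 49; agreement on 49.
An exhaustive pass over the 84 declared inputs shows identical outputs.
verdict: equivalent


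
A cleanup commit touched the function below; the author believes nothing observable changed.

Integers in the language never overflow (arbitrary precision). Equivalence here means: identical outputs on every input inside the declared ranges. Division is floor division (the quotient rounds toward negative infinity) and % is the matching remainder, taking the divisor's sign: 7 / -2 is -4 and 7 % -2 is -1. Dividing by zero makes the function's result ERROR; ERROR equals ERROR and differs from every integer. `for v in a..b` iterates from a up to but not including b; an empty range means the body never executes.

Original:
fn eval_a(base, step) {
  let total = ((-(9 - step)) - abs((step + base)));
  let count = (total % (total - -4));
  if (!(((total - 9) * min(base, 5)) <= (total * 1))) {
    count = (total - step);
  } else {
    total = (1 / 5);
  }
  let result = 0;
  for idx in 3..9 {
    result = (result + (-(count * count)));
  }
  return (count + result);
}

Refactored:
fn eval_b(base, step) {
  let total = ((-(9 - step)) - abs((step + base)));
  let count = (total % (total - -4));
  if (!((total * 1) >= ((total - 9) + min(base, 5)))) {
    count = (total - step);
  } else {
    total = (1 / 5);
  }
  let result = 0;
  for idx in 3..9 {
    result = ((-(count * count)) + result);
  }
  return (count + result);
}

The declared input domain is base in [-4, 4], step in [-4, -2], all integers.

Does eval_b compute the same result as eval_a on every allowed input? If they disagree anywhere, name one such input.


At base=-4, step=-4: eval_a gives -1751, eval_b gives -100.
verdict: not equivalent; witness: base=-4, step=-4


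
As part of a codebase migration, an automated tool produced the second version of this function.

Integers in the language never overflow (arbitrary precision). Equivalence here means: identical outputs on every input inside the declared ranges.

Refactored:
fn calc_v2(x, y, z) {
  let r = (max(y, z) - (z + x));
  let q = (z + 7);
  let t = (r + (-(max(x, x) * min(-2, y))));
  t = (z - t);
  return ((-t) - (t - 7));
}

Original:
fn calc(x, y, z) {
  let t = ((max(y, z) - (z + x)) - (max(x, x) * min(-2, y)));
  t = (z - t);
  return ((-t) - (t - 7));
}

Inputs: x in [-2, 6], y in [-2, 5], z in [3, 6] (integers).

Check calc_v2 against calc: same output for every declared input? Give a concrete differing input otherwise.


Differences: statement counts differ; and local variable names differ; and constant usage differs; and arithmetic usage differs — yet all 288 inputs agree.
verdict: equivalent


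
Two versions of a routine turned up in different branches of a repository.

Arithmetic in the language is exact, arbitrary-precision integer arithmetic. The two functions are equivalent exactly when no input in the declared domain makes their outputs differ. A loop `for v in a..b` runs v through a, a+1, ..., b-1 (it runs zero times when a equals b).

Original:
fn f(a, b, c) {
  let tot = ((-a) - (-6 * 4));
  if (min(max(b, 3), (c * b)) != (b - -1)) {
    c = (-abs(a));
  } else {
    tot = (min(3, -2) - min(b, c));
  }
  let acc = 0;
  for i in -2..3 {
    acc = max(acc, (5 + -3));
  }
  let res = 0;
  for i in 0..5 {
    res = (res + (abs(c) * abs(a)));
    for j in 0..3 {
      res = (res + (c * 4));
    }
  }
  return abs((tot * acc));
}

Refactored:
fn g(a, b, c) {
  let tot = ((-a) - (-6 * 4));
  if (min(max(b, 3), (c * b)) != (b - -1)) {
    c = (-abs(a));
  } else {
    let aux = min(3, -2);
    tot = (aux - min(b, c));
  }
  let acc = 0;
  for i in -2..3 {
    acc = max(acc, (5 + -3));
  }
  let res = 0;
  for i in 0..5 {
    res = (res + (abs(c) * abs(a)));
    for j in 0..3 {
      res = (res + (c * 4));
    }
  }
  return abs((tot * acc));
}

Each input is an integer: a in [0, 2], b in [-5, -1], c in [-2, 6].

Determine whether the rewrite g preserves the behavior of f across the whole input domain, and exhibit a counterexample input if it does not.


Equivalent — the differences include local variable names differ; statement counts differ, yet no declared input distinguishes the two.
One worked example (a=0, b=-1, c=3) — f: tot = 24; (min(max(b, 3), (c * b)) != (b - -1)) -> true; c = 0; acc = 0; [i=-2]; acc = 2; [i=-1]; acc = 2; [i=0]; acc = 2; [i=1]; acc = 2; [i=2]; acc = 2; res = 0; [i=0]; res = 0; [j=0]; res = 0; [j=1]; res = 0; [j=2]; res = 0; [i=1]; res = 0; [j=0]; res = 0; [j=1]; res = 0; [j=2]; res = 0; [i=2]; res = 0; [j=0]; res = 0; [j=1]; res = 0; [j=2]; res = 0; [i=3]; res = 0; [j=0]; res = 0; [j=1]; res = 0; [j=2]; res = 0; [i=4]; res = 0; [j=0]; res = 0; [j=1]; res = 0; [j=2]; res = 0; return 48; g: tot = 24; (min(max(b, 3), (c * b)) != (b - -1)) -> true; c = 0; acc = 0; [i=-2]; acc = 2; [i=-1]; acc = 2; [i=0]; acc = 2; [i=1]; acc = 2; [i=2]; acc = 2; res = 0; [i=0]; res = 0; [j=0]; res = 0; [j=1]; res = 0; [j=2]; res = 0; [i=1]; res = 0; [j=0]; res = 0; [j=1]; res = 0; [j=2]; res = 0; [i=2]; res = 0; [j=0]; res = 0; [j=1]; res = 0; [j=2]; res = 0; [i=3]; res = 0; [j=0]; res = 0; [j=1]; res = 0; [j=2]; res = 0; [i=4]; res = 0; [j=0]; res = 0; [j=1]; res = 0; [j=2]; res = 0; return 48; agreement on 48.
Across all 135 domain points the two functions coincide.
verdict: equivalent


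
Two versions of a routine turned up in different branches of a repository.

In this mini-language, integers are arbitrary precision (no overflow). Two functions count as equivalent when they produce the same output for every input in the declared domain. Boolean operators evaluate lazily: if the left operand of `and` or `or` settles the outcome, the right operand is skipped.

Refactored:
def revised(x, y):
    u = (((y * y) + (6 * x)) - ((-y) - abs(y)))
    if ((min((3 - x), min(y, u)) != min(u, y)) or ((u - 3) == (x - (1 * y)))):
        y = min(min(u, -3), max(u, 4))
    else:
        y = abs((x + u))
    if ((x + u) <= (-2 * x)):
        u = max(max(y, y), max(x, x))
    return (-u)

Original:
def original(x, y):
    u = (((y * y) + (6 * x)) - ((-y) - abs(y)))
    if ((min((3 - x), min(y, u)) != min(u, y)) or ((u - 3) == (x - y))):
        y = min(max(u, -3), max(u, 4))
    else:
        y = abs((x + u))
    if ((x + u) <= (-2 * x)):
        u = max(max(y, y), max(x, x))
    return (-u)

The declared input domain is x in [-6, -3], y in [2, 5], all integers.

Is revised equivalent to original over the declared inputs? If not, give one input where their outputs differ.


Not equivalent: x=-5, y=4 separates them (3 vs 5).
original: u := -6 | ((min((3 - x), min(y, u)) != min(u, y)) or ((u - 3) == (x - y))): true | y := -3 | ((x + u) <= (-2 * x)): true | u := -3 | result 3
revised: u := -6 | ((min((3 - x), min(y, u)) != min(u, y)) or ((u - 3) == (x - (1 * y)))): true | y := -6 | ((x + u) <= (-2 * x)): true | u := -5 | result 5
verdict: not equivalent; witness: x=-5, y=4


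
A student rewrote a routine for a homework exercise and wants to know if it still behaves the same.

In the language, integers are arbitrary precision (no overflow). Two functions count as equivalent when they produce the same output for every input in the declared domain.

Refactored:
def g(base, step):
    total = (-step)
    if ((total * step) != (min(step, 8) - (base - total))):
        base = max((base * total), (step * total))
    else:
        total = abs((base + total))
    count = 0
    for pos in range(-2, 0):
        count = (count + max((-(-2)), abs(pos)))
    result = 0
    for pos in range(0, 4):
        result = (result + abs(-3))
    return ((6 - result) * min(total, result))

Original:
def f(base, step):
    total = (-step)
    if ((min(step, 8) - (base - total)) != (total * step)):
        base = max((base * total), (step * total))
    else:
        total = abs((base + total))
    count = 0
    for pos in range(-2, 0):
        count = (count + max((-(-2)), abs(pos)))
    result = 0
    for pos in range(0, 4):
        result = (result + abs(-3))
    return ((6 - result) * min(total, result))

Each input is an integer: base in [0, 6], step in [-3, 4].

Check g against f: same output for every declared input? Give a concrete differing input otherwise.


Side by side, the visible changes include: same computation, different form.
Spot check at base=3, step=-2 — f: total becomes 2; next ((min(step, 8) - (base - total)) != (total * step)) evaluates to true; next base becomes 6; next count becomes 0; next at pos=-2:; next count becomes 2; next at pos=-1:; next count becomes 4; next result becomes 0; next at pos=0:; next result becomes 3; next at pos=1:; next result becomes 6; next at pos=2:; next result becomes 9; next at pos=3:; next result becomes 12; next final value -12. g: total becomes 2; next ((total * step) != (min(step, 8) - (base - total))) evaluates to true; next base becomes 6; next count becomes 0; next at pos=-2:; next count becomes 2; next at pos=-1:; next count becomes 4; next result becomes 0; next at pos=0:; next result becomes 3; next at pos=1:; next result becomes 6; next at pos=2:; next result becomes 9; next at pos=3:; next result becomes 12; next final value -12. Both give -12.
Across all 56 domain points the two functions coincide.
verdict: equivalent


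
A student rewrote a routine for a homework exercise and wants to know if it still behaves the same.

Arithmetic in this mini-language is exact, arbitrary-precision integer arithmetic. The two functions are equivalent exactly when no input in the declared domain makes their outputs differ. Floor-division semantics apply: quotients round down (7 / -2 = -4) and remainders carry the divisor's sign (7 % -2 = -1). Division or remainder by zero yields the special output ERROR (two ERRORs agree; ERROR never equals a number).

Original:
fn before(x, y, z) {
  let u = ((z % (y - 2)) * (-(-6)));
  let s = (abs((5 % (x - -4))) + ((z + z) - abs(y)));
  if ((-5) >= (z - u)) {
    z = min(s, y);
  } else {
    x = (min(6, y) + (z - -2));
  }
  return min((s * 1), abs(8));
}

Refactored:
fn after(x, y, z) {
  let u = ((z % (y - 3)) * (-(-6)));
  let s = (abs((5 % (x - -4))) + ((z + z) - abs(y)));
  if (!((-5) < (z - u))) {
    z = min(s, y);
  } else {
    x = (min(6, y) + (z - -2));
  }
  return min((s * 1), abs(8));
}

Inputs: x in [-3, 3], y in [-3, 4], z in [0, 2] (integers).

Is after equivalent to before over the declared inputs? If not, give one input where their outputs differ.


The rewrite breaks on x=-3, y=2, z=0, where the results are ERROR and -2.
before: divide-by-zero, output ERROR
after: u := 0 | s := -2 | (!((-5) < (z - u))): false | x := 4 | result -2
verdict: not equivalent; witness: x=-3, y=2, z=0


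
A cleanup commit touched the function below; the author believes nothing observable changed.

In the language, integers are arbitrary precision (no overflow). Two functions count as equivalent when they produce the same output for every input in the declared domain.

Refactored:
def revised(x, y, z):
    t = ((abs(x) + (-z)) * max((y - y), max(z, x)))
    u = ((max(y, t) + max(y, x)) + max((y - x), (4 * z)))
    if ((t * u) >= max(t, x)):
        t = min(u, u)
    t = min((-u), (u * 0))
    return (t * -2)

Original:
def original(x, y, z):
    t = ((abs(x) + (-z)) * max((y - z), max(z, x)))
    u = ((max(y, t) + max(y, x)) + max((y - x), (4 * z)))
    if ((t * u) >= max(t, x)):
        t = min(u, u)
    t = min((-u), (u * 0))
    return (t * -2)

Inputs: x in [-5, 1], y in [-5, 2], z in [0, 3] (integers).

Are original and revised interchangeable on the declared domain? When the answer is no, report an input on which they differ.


Not equivalent: x=-5, y=1, z=0 separates them (24 vs 16).
original: t := 5 | u := 12 | ((t * u) >= max(t, x)): true | t := 12 | t := -12 | result 24
revised: t := 0 | u := 8 | ((t * u) >= max(t, x)): true | t := 8 | t := -8 | result 16
verdict: not equivalent; witness: x=-5, y=1, z=0


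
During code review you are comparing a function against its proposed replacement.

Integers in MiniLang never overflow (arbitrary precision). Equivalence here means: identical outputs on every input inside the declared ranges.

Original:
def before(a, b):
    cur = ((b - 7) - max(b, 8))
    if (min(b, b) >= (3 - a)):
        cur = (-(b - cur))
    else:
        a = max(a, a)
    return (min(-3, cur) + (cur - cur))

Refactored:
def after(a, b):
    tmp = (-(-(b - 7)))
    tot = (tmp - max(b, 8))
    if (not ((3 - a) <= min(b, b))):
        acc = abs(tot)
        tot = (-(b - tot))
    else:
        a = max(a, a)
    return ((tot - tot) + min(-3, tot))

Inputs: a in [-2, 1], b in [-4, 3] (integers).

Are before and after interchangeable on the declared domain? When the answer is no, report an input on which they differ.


Input a=-2, b=-4: -19 from before versus -15 from after.
verdict: not equivalent; witness: a=-2, b=-4


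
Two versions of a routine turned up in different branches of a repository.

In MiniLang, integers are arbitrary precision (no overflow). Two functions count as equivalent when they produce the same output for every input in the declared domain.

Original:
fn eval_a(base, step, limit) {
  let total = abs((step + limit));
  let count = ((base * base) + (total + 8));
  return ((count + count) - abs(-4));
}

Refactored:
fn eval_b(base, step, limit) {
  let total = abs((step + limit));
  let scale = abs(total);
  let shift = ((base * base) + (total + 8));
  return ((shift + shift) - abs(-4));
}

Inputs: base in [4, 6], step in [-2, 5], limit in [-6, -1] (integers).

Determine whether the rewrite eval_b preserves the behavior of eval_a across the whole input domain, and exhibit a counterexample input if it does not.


The two are interchangeable: statement counts differ, plus local variable names differ, plus min/max/abs usage differs, and every declared input agrees.
One worked example (base=5, step=-1, limit=-6) — eval_a: total becomes 7; next count becomes 40; next final value 76; eval_b: total becomes 7; next scale becomes 7; next shift becomes 40; next final value 76; agreement on 76.
Checked all 144 inputs in the declared domain: the outputs agree on every one.
verdict: equivalent


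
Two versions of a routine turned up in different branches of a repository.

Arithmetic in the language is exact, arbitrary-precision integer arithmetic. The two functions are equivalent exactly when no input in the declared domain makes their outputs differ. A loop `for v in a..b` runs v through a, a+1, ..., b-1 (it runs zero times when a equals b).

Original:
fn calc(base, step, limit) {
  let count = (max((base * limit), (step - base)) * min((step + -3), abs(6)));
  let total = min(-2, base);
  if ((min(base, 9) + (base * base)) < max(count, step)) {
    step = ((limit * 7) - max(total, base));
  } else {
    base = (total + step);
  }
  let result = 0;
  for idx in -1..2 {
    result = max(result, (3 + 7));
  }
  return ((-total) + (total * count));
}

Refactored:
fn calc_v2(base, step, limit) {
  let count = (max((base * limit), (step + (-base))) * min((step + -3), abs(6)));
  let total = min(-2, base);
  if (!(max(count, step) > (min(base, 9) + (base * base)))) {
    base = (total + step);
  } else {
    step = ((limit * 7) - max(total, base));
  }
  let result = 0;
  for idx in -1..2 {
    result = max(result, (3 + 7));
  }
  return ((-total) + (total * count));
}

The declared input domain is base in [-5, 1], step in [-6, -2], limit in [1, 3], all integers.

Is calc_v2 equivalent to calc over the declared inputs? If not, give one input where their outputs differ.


The two versions differ — the changes include boolean connective usage differs; arithmetic usage differs; comparison usage differs.
Spot check at base=-1, step=-3, limit=1 — calc: count=6, then total=-2, then ((min(base, 9) + (base * base)) < max(count, step)) is true, then step=8, then result=0, then (idx=-1), then result=10, then (idx=0), then result=10, then (idx=1), then result=10, then returns -10. calc_v2: count=6, then total=-2, then (!(max(count, step) > (min(base, 9) + (base * base)))) is false, then step=8, then result=0, then (idx=-1), then result=10, then (idx=0), then result=10, then (idx=1), then result=10, then returns -10. Both give -10.
Checked all 105 inputs in the declared domain: the outputs agree on every one.
verdict: equivalent


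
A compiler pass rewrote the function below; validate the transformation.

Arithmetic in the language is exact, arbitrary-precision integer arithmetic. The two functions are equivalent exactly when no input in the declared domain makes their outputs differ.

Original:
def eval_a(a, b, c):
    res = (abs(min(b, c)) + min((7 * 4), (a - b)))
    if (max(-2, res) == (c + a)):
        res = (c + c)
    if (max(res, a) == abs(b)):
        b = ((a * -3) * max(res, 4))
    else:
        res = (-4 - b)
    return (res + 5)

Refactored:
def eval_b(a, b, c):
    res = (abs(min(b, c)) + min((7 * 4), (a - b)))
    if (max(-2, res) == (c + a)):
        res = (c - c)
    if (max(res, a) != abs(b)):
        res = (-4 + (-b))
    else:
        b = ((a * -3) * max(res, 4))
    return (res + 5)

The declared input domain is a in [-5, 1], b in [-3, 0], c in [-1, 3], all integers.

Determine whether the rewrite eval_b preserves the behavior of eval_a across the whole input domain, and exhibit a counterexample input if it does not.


Input a=-5, b=0, c=3: 1 from eval_a versus 5 from eval_b.
verdict: not equivalent; witness: a=-5, b=0, c=3


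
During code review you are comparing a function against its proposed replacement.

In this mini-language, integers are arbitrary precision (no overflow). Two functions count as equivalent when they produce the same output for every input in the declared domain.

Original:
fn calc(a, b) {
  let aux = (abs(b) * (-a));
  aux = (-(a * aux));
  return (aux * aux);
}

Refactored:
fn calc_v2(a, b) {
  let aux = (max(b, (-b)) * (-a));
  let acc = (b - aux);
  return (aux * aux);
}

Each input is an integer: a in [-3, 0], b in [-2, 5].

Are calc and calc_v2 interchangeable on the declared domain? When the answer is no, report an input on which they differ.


These are not equivalent — on a=-3, b=-2 the outputs split (324 vs 36).
calc: aux=6, then aux=18, then returns 324
calc_v2: aux=6, then acc=-8, then returns 36
verdict: not equivalent; witness: a=-3, b=-2


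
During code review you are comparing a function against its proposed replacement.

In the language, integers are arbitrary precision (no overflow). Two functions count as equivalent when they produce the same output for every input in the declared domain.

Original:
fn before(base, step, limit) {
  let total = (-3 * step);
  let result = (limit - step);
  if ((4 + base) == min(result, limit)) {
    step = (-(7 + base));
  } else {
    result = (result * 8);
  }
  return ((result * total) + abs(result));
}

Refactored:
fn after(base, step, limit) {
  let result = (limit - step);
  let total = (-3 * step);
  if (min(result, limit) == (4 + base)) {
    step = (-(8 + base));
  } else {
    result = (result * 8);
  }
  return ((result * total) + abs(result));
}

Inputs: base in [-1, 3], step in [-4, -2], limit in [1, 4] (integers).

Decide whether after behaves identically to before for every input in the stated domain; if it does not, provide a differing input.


Equivalent. The one real change (`7` became `8`) has no effect anywhere in the declared ranges.
Every one of the 60 inputs gives matching results.
Tracing base=2, step=-2, limit=1: before: total := 6 | result := 3 | ((4 + base) == min(result, limit)): false | result := 24 | result 168 | after: result := 3 | total := 6 | (min(result, limit) == (4 + base)): false | result := 24 | result 168 — matching result 168.
verdict: equivalent


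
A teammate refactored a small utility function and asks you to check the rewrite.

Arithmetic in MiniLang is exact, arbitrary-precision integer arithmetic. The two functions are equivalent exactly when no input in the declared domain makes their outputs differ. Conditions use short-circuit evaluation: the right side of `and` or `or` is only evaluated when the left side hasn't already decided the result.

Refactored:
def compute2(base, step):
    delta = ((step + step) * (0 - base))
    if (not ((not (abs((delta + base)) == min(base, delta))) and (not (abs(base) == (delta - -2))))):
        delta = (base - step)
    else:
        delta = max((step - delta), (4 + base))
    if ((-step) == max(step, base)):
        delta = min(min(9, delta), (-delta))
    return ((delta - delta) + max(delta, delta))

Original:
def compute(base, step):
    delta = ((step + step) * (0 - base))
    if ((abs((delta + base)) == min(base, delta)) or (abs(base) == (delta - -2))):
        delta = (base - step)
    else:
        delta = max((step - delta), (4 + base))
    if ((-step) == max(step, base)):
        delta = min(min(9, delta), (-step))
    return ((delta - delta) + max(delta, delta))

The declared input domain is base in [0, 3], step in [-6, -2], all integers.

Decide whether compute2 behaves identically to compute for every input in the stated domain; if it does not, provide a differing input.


Not equivalent: base=2, step=-2 separates them (2 vs -6).
compute: delta := 8 | ((abs((delta + base)) == min(base, delta)) or (abs(base) == (delta - -2))): false | delta := 6 | ((-step) == max(step, base)): true | delta := 2 | result 2
compute2: delta := 8 | (not ((not (abs((delta + base)) == min(base, delta))) and (not (abs(base) == (delta - -2))))): false | delta := 6 | ((-step) == max(step, base)): true | delta := -6 | result -6
verdict: not equivalent; witness: base=2, step=-2


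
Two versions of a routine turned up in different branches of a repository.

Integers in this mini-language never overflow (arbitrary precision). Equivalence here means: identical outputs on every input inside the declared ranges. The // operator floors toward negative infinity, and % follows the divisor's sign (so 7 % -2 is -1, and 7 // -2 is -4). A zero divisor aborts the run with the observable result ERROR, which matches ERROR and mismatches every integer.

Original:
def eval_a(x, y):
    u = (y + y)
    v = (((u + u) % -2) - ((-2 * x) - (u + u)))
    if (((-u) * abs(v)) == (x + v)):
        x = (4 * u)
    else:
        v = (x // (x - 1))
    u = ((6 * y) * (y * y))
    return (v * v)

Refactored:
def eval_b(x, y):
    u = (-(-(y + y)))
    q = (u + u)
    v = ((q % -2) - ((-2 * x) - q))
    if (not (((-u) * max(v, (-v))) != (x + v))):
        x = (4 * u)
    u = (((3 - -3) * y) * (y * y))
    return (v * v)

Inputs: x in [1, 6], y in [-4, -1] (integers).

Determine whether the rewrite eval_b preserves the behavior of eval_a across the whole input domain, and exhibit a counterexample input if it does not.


Evaluate both at x=1, y=-4.
eval_a: u becomes -8; next v becomes -14; next (((-u) * abs(v)) == (x + v)) evaluates to false; next hits division by zero so the output is ERROR
eval_b: u becomes -8; next q becomes -16; next v becomes -14; next (not (((-u) * max(v, (-v))) != (x + v))) evaluates to false; next u becomes -384; next final value 196
ERROR != 196, so the rewrite changes behavior.
verdict: not equivalent; witness: x=1, y=-4


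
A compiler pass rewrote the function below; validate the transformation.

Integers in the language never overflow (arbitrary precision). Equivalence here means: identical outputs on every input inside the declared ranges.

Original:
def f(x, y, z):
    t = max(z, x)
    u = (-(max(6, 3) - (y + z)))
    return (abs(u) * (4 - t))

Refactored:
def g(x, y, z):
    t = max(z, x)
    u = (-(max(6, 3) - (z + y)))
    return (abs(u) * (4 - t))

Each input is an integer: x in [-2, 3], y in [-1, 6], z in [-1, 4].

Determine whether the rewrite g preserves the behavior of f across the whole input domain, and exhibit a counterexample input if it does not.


Equivalent — the differences include same computation, different form, yet no declared input distinguishes the two.
Tracing x=-2, y=4, z=1: f: t=1, then u=-1, then returns 3 | g: t=1, then u=-1, then returns 3 — matching result 3.
An exhaustive pass over the 288 declared inputs shows identical outputs.
verdict: equivalent


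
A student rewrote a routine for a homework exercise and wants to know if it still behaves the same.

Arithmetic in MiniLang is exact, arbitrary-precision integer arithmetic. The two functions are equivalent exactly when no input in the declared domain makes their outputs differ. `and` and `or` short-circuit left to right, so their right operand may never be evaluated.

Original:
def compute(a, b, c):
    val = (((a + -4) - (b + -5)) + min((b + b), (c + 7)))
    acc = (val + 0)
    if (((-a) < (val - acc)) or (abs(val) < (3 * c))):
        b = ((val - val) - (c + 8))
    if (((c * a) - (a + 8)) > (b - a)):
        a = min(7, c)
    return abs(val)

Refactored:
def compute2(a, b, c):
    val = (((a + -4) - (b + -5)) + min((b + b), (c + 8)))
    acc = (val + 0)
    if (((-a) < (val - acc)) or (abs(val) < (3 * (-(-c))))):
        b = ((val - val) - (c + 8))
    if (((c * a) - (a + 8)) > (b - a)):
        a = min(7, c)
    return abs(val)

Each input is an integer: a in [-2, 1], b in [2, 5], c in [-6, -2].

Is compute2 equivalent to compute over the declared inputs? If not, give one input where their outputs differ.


Input a=-2, b=2, c=-6: 2 from compute versus 1 from compute2.
verdict: not equivalent; witness: a=-2, b=2, c=-6


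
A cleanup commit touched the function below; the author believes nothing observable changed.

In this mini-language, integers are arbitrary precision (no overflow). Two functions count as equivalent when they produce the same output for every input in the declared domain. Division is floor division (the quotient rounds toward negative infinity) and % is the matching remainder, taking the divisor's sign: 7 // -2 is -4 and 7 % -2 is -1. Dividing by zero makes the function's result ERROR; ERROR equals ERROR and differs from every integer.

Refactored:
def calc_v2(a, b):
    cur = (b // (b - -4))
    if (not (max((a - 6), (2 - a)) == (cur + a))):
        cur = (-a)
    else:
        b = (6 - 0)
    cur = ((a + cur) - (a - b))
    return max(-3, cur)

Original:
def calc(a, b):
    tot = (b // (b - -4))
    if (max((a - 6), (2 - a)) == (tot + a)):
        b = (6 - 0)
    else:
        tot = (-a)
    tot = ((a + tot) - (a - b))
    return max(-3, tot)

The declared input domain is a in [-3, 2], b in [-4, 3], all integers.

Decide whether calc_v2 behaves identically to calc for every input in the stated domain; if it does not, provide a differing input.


Equivalent — the differences include boolean connective usage differs; local variable names differ, yet no declared input distinguishes the two.
As a probe, take a=1, b=0: calc runs tot := 0 | (max((a - 6), (2 - a)) == (tot + a)): true | b := 6 | tot := 6 | result 6; calc_v2 runs cur := 0 | (not (max((a - 6), (2 - a)) == (cur + a))): false | b := 6 | cur := 6 | result 6; both end at 6.
Checked all 48 inputs in the declared domain: the outputs agree on every one.
verdict: equivalent


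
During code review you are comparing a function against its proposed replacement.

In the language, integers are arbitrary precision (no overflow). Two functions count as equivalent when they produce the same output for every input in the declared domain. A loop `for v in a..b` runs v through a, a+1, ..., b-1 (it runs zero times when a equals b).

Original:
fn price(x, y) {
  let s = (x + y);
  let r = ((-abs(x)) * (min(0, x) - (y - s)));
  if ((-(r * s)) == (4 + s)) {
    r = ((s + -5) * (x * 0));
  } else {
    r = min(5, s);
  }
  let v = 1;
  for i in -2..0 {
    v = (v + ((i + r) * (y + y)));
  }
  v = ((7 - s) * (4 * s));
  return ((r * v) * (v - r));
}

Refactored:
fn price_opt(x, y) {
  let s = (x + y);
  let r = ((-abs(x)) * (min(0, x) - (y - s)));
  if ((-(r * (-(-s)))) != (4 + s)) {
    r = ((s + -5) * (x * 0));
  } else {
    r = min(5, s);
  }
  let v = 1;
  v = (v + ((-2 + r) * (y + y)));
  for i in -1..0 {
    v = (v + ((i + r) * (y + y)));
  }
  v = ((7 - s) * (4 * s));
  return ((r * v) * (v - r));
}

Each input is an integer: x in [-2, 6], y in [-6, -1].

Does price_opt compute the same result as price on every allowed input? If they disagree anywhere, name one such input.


Not equivalent: x=-2, y=-6 separates them (-1812480 vs 0).
price: s becomes -8; next r becomes 8; next ((-(r * s)) == (4 + s)) evaluates to false; next r becomes -8; next v becomes 1; next at i=-2:; next v becomes 121; next at i=-1:; next v becomes 229; next v becomes -480; next final value -1812480
price_opt: s becomes -8; next r becomes 8; next ((-(r * (-(-s)))) != (4 + s)) evaluates to true; next r becomes 0; next v becomes 1; next v becomes 25; next at i=-1:; next v becomes 37; next v becomes -480; next final value 0
verdict: not equivalent; witness: x=-2, y=-6


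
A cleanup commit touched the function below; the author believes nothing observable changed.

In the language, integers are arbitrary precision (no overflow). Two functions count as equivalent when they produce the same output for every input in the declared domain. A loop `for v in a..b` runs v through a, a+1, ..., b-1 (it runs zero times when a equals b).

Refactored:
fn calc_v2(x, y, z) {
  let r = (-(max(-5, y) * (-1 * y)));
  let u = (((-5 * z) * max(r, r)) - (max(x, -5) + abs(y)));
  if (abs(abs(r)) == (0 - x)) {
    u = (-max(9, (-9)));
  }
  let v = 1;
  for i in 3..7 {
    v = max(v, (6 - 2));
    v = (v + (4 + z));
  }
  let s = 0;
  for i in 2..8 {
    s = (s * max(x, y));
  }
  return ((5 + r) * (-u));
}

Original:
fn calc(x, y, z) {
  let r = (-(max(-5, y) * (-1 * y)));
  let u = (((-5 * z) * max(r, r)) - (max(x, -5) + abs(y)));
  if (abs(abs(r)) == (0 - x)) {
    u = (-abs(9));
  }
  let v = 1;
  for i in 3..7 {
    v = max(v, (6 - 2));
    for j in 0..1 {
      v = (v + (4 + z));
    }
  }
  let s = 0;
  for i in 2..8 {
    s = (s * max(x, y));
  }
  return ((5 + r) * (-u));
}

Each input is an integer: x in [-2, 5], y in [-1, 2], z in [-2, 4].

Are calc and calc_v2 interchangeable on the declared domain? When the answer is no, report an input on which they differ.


Although constant usage differs, local variable names differ, min/max/abs usage differs, loop structure differs, statement counts differ, 224/224 inputs agree.
verdict: equivalent


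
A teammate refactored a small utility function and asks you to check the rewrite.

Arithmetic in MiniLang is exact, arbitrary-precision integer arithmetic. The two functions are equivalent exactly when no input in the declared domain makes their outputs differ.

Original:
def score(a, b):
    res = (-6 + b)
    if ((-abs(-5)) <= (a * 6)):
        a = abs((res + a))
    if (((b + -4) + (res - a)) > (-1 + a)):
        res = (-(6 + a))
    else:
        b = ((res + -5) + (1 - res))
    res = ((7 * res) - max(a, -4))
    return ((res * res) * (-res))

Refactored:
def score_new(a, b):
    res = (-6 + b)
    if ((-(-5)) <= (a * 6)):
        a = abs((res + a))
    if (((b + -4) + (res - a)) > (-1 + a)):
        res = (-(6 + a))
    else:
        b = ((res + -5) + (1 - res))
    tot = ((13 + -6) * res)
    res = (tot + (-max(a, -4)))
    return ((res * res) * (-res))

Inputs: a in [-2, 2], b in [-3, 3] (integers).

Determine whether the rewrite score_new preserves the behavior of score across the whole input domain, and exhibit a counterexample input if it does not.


At a=0, b=-3: score gives 373248, score_new gives 250047.
verdict: not equivalent; witness: a=0, b=-3


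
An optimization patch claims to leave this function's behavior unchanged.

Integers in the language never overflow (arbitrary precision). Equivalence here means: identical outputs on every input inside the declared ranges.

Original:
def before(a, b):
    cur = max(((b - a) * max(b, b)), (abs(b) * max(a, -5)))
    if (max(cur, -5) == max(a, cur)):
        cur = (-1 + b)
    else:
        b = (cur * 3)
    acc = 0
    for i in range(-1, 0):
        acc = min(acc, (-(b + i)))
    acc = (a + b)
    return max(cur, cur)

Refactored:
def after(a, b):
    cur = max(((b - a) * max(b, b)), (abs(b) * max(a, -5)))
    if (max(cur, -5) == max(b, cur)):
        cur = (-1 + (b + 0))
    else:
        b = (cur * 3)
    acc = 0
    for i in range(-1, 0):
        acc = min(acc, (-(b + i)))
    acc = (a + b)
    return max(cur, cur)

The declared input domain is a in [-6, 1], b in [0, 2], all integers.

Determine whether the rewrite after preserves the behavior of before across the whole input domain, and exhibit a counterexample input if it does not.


These are not equivalent — on a=1, b=0 the outputs split (0 vs -1).
before: cur=0, then (max(cur, -5) == max(a, cur)) is false, then b=0, then acc=0, then (i=-1), then acc=0, then acc=1, then returns 0
after: cur=0, then (max(cur, -5) == max(b, cur)) is true, then cur=-1, then acc=0, then (i=-1), then acc=0, then acc=1, then returns -1
verdict: not equivalent; witness: a=1, b=0


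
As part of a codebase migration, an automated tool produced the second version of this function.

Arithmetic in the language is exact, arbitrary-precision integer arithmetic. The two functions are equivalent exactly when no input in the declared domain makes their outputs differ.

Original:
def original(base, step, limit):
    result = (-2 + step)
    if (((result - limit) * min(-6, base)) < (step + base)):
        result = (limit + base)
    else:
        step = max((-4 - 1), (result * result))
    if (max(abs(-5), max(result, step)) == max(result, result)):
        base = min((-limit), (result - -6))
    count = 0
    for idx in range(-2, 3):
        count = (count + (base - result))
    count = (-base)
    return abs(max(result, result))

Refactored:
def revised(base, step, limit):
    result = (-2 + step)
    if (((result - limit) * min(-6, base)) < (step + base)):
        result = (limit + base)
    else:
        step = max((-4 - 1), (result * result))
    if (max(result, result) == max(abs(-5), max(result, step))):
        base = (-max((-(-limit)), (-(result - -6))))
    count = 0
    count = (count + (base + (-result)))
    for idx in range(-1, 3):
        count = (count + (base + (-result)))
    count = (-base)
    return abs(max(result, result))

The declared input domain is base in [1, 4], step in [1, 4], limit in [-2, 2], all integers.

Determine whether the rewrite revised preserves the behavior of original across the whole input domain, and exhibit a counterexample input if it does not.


Reading the diff, among the changes: min/max/abs usage differs; and arithmetic usage differs; and statement counts differ; and loop structure differs.
One worked example (base=4, step=4, limit=-2) — original: result = 2; (((result - limit) * min(-6, base)) < (step + base)) -> true; result = 2; (max(abs(-5), max(result, step)) == max(result, result)) -> false; count = 0; [idx=-2]; count = 2; [idx=-1]; count = 4; [idx=0]; count = 6; [idx=1]; count = 8; [idx=2]; count = 10; count = -4; return 2; revised: result = 2; (((result - limit) * min(-6, base)) < (step + base)) -> true; result = 2; (max(result, result) == max(abs(-5), max(result, step))) -> false; count = 0; count = 2; [idx=-1]; count = 4; [idx=0]; count = 6; [idx=1]; count = 8; [idx=2]; count = 10; count = -4; return 2; agreement on 2.
Sweeping the whole domain (80 inputs) finds no disagreement.
verdict: equivalent


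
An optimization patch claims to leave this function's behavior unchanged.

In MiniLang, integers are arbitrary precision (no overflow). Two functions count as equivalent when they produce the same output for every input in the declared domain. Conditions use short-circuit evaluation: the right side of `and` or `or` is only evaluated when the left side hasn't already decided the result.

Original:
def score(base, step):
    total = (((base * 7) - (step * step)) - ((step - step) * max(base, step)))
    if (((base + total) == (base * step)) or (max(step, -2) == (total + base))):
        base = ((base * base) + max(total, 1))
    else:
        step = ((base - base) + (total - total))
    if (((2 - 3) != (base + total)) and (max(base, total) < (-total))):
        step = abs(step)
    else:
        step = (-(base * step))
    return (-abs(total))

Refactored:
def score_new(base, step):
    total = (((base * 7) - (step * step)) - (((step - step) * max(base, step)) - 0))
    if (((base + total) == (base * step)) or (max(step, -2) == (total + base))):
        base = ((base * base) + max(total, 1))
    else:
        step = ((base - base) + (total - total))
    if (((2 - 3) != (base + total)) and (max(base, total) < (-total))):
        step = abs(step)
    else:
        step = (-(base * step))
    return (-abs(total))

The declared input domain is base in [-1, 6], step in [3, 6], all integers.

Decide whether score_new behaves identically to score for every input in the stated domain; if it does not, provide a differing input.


Behavior is preserved: although constant usage differs, plus arithmetic usage differs, the outputs never diverge.
Tracing base=5, step=4: score: total = 19; (((base + total) == (base * step)) or (max(step, -2) == (total + base))) -> false; step = 0; (((2 - 3) != (base + total)) and (max(base, total) < (-total))) -> false; step = 0; return -19 | score_new: total = 19; (((base + total) == (base * step)) or (max(step, -2) == (total + base))) -> false; step = 0; (((2 - 3) != (base + total)) and (max(base, total) < (-total))) -> false; step = 0; return -19 — matching result -19.
Every one of the 32 inputs gives matching results.
verdict: equivalent


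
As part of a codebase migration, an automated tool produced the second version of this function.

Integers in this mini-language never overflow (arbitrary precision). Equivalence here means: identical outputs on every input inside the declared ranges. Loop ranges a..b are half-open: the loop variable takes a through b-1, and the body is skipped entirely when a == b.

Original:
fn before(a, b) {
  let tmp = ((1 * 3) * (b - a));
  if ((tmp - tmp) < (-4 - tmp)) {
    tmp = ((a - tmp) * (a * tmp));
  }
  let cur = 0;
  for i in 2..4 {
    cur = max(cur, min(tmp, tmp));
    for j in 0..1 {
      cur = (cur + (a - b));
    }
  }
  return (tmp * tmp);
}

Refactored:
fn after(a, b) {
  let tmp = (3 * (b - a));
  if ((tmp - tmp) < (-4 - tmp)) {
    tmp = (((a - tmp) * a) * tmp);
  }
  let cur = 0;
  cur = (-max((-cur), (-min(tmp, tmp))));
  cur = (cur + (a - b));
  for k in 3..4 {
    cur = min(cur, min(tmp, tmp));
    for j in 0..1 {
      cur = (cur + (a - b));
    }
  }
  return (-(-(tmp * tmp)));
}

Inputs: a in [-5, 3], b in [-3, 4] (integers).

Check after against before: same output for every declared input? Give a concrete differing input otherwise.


Equivalent. Although `max(cur, min(tmp, tmp))` became `min(cur, min(tmp, tmp))`, no input in the stated domain can expose it.
Checked all 72 inputs in the declared domain: the outputs agree on every one.
Spot check at a=-5, b=3 — before: tmp = 24; ((tmp - tmp) < (-4 - tmp)) -> false; cur = 0; [i=2]; cur = 24; [j=0]; cur = 16; [i=3]; cur = 24; [j=0]; cur = 16; return 576. after: tmp = 24; ((tmp - tmp) < (-4 - tmp)) -> false; cur = 0; cur = 0; cur = -8; [k=3]; cur = -8; [j=0]; cur = -16; return 576. Both give 576.
verdict: equivalent
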